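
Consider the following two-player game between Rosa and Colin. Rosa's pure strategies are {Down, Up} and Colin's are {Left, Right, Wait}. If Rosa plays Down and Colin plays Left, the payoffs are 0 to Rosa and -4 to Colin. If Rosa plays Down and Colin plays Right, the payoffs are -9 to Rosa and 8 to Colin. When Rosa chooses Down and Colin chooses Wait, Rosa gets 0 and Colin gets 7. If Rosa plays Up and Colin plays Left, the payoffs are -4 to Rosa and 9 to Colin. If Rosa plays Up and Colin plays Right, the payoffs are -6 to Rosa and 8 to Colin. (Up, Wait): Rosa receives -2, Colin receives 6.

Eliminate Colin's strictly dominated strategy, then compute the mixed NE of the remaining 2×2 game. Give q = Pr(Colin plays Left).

q = 3/7

Colin's strategy Wait is strictly dominated by Right: 8 > 7 and 8 > 6. Eliminate Wait.
Colin's mix must leave Rosa indifferent between Down and Up.
  Rosa's expected payoff from Down: q·0 + (1−q)·(-9) = 9q - 9
  Rosa's expected payoff from Up: q·(-4) + (1−q)·(-6) = 2q - 6
  9q - 9 = 2q - 6  ⇒  7q = 3  ⇒  q = 3/7.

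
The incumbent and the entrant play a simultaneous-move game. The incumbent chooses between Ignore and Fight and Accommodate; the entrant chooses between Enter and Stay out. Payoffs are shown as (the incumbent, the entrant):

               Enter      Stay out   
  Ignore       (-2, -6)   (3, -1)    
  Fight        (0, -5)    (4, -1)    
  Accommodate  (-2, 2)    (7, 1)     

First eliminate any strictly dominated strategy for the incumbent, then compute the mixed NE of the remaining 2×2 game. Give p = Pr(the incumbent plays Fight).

p = 1/5

The incumbent's strategy Ignore is strictly dominated by Fight: 0 > -2 and 4 > 3. Eliminate Ignore.
In a mixed equilibrium the entrant is indifferent between Enter and Stay out; this condition fixes p.
  the entrant's expected payoff from Enter: p·(-5) + (1−p)·2 = -7p + 2
  the entrant's expected payoff from Stay out: p·(-1) + (1−p)·1 = -2p + 1
  -7p + 2 = -2p + 1  ⇒  -5p = -1  ⇒  p = 1/5.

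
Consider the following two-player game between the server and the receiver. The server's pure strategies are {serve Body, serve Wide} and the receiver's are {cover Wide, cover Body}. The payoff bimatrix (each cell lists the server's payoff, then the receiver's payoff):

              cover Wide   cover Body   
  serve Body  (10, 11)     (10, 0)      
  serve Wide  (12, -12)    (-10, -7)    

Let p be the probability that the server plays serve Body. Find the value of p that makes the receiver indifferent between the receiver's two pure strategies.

p = 5/16

The receiver's indifference between cover Wide and cover Body determines the server's mixing probability p:
  the receiver's payoff to cover Wide: p·11 + (1−p)·(-12) = 23p - 12
  the receiver's payoff to cover Body: p·0 + (1−p)·(-7) = 7p - 7
  23p - 12 = 7p - 7  ⇒  16p = 5  ⇒  p = 5/16.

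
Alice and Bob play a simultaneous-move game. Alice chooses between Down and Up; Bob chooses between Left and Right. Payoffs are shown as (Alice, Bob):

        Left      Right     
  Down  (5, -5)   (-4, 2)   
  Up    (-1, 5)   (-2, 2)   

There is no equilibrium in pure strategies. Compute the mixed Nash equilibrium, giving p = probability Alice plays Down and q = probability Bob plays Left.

For Bob to be willing to mix, Bob must be indifferent between Left and Right, which pins down Alice's mix.
  Bob's payoff to Left: p·(-5) + (1−p)·5 = -10p + 5
  Bob's payoff to Right: p·2 + (1−p)·2 = 2
  -10p + 5 = 2  ⇒  -10p = -3  ⇒  p = 3/10.
Set Alice's expected payoff from Down equal to that from Up:
  Alice's payoff to Down: q·5 + (1−q)·(-4) = 9q - 4
  Alice's payoff to Up: q·(-1) + (1−q)·(-2) = q - 2
  9q - 4 = q - 2  ⇒  8q = 2  ⇒  q = 1/4.

p = 3/10, q = 1/4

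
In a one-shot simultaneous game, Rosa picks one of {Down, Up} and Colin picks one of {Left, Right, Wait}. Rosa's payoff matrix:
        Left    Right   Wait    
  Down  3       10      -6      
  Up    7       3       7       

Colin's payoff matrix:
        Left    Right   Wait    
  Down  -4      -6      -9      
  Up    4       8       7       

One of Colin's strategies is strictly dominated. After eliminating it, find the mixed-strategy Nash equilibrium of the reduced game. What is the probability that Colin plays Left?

q = 7/11

Colin's strategy Wait is strictly dominated by Right: -6 > -9 and 8 > 7. Eliminate Wait.
Colin's mix must leave Rosa indifferent between Down and Up.
  Rosa's expected payoff from Down: q·3 + (1−q)·10 = -7q + 10
  Rosa's expected payoff from Up: q·7 + (1−q)·3 = 4q + 3
  -7q + 10 = 4q + 3  ⇒  -11q = -7  ⇒  q = 7/11.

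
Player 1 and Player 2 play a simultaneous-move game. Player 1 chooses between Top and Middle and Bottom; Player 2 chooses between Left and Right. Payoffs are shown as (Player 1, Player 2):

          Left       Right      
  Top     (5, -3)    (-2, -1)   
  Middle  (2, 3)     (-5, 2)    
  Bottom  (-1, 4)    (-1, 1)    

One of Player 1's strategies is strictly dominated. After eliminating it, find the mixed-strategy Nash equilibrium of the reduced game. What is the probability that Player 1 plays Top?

Player 1's strategy Middle is strictly dominated by Top: 5 > 2 and -2 > -5. Eliminate Middle.
Player 2's indifference between Left and Right determines Player 1's mixing probability p:
  Player 2's payoff from Left: p·(-3) + (1−p)·4 = -7p + 4
  Player 2's payoff from Right: p·(-1) + (1−p)·1 = -2p + 1
  -7p + 4 = -2p + 1  ⇒  -5p = -3  ⇒  p = 3/5.

p = 3/5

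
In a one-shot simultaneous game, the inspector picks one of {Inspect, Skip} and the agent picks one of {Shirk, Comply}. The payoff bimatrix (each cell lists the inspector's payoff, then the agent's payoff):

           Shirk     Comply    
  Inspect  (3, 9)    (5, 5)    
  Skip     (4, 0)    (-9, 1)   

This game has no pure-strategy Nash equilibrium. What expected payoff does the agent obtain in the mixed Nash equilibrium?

9/5

Set the agent's expected payoff from Shirk equal to that from Comply:
  the agent's payoff to Shirk: p·9 + (1−p)·0 = 9p
  the agent's payoff to Comply: p·5 + (1−p)·1 = 4p + 1
  9p = 4p + 1  ⇒  5p = 1  ⇒  p = 1/5.
At equilibrium the agent is indifferent across columns, so the agent's payoff equals the payoff from Shirk: (1/5)·9 + (4/5)·0 = 9/5.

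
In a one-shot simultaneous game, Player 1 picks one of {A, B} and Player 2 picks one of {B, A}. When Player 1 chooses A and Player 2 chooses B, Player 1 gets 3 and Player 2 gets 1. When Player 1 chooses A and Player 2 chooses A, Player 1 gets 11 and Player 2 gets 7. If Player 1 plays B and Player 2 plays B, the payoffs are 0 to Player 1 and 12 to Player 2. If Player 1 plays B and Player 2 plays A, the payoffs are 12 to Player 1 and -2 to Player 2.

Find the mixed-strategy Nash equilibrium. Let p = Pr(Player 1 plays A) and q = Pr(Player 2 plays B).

Set Player 2's expected payoff from B equal to that from A:
  Player 2's payoff from B: p·1 + (1−p)·12 = -11p + 12
  Player 2's payoff from A: p·7 + (1−p)·(-2) = 9p - 2
  -11p + 12 = 9p - 2  ⇒  -20p = -14  ⇒  p = 7/10.
Player 2's mix must leave Player 1 indifferent between A and B.
  Player 1's payoff from A: q·3 + (1−q)·11 = -8q + 11
  Player 1's payoff from B: q·0 + (1−q)·12 = -12q + 12
  -8q + 11 = -12q + 12  ⇒  4q = 1  ⇒  q = 1/4.

p = 7/10, q = 1/4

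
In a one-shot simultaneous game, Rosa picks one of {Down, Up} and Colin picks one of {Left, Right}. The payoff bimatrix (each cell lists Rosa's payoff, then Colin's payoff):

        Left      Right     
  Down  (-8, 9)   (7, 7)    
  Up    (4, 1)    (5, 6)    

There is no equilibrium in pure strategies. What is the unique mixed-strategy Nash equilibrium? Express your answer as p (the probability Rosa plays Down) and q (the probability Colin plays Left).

Set Colin's expected payoff from Left equal to that from Right:
  Colin's payoff to Left: p·9 + (1−p)·1 = 8p + 1
  Colin's payoff to Right: p·7 + (1−p)·6 = p + 6
  8p + 1 = p + 6  ⇒  7p = 5  ⇒  p = 5/7.
Set Rosa's expected payoff from Down equal to that from Up:
  Rosa's payoff from Down: q·(-8) + (1−q)·7 = -15q + 7
  Rosa's payoff from Up: q·4 + (1−q)·5 = -q + 5
  -15q + 7 = -q + 5  ⇒  -14q = -2  ⇒  q = 1/7.

p = 5/7, q = 1/7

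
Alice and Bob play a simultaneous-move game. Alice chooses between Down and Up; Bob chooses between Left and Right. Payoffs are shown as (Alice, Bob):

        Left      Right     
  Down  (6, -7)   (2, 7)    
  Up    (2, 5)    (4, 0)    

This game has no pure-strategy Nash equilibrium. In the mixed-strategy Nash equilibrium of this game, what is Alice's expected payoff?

Alice's indifference between Down and Up determines Bob's mixing probability q:
  Alice's expected payoff from Down: q·6 + (1−q)·2 = 4q + 2
  Alice's expected payoff from Up: q·2 + (1−q)·4 = -2q + 4
  4q + 2 = -2q + 4  ⇒  6q = 2  ⇒  q = 1/3.
At equilibrium Alice is indifferent across rows, so Alice's payoff equals the payoff from Down: (1/3)·6 + (2/3)·2 = 10/3.

10/3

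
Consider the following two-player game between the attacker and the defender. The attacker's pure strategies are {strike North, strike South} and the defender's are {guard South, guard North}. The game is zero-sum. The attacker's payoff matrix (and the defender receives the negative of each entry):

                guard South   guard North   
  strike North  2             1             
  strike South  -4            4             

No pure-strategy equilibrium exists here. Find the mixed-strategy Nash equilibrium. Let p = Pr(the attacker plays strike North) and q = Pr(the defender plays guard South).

The defender's indifference between guard South and guard North determines the attacker's mixing probability p:
  the defender's payoff from guard South: p·(-2) + (1−p)·4 = -6p + 4
  the defender's payoff from guard North: p·(-1) + (1−p)·(-4) = 3p - 4
  -6p + 4 = 3p - 4  ⇒  -9p = -8  ⇒  p = 8/9.
In a mixed equilibrium the attacker is indifferent between strike North and strike South; this condition fixes q.
  the attacker's expected payoff from strike North: q·2 + (1−q)·1 = q + 1
  the attacker's expected payoff from strike South: q·(-4) + (1−q)·4 = -8q + 4
  q + 1 = -8q + 4  ⇒  9q = 3  ⇒  q = 1/3.

p = 8/9, q = 1/3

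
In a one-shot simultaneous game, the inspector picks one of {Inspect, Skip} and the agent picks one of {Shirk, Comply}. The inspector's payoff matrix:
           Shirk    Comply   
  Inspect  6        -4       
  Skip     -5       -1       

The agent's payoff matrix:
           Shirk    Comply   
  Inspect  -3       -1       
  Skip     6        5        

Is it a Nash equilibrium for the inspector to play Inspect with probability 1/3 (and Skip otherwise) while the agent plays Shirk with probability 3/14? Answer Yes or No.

Check the agent's indifference given the inspector's mix p = 1/3:
  payoff from Shirk = 3; payoff from Comply = 3 — equal.
Check the inspector's indifference given the agent's mix q = 3/14:
  payoff from Inspect = -13/7; payoff from Skip = -13/7 — equal.
Both players are indifferent, so neither can profitably deviate.

Yes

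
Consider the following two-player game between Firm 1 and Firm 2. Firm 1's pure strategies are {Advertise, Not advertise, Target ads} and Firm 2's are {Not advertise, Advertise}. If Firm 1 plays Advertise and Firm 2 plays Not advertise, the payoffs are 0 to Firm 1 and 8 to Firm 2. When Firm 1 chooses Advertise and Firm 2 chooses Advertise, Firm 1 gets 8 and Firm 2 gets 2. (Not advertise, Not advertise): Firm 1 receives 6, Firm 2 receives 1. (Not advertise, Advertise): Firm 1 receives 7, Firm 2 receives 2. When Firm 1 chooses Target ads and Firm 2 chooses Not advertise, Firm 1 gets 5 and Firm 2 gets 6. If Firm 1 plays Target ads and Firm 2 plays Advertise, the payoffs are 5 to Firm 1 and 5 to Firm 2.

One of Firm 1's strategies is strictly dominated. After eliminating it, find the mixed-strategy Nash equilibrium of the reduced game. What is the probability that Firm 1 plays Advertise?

p = 1/7

Firm 1's strategy Target ads is strictly dominated by Not advertise: 6 > 5 and 7 > 5. Eliminate Target ads.
For Firm 2 to be willing to mix, Firm 2 must be indifferent between Not advertise and Advertise, which pins down Firm 1's mix.
  Firm 2's payoff to Not advertise: p·8 + (1−p)·1 = 7p + 1
  Firm 2's payoff to Advertise: p·2 + (1−p)·2 = 2
  7p + 1 = 2  ⇒  7p = 1  ⇒  p = 1/7.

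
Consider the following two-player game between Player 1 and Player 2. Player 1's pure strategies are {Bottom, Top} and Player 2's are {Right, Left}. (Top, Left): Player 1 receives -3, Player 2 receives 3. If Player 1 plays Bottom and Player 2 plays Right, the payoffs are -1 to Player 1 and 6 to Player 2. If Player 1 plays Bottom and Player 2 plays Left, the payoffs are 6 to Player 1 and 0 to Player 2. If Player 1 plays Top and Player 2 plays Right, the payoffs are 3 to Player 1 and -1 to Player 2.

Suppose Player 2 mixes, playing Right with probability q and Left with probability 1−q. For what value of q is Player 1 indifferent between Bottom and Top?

For Player 1 to be willing to mix, Player 1 must be indifferent between Bottom and Top, which pins down Player 2's mix.
  Player 1's payoff from Bottom: q·(-1) + (1−q)·6 = -7q + 6
  Player 1's payoff from Top: q·3 + (1−q)·(-3) = 6q - 3
  -7q + 6 = 6q - 3  ⇒  -13q = -9  ⇒  q = 9/13.

q = 9/13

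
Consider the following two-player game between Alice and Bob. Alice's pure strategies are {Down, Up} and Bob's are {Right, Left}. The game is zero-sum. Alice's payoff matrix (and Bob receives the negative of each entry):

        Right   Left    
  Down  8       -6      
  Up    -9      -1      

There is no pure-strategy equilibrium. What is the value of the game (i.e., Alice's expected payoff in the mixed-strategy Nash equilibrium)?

v = -31/11

In a mixed equilibrium Alice is indifferent between Down and Up; this condition fixes q.
  Alice's payoff from Down: q·8 + (1−q)·(-6) = 14q - 6
  Alice's payoff from Up: q·(-9) + (1−q)·(-1) = -8q - 1
  14q - 6 = -8q - 1  ⇒  22q = 5  ⇒  q = 5/22.
The value is Alice's expected payoff against this mix (using Down): (5/22)·8 + (17/22)·(-6) = -31/11.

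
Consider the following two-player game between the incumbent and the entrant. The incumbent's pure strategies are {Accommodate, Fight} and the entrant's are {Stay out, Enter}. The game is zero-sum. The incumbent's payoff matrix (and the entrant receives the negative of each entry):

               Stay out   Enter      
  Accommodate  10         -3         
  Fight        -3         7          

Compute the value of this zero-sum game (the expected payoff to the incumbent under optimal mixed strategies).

v = 61/23

For the incumbent to be willing to mix, the incumbent must be indifferent between Accommodate and Fight, which pins down the entrant's mix.
  the incumbent's expected payoff from Accommodate: q·10 + (1−q)·(-3) = 13q - 3
  the incumbent's expected payoff from Fight: q·(-3) + (1−q)·7 = -10q + 7
  13q - 3 = -10q + 7  ⇒  23q = 10  ⇒  q = 10/23.
The value is the incumbent's expected payoff against this mix (using Accommodate): (10/23)·10 + (13/23)·(-3) = 61/23.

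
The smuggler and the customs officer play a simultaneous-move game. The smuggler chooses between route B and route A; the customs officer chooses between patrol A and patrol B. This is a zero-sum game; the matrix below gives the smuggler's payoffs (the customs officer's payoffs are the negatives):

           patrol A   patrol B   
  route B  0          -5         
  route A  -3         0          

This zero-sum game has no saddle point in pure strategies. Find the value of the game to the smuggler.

The smuggler's indifference between route B and route A determines the customs officer's mixing probability q:
  the smuggler's payoff to route B: q·0 + (1−q)·(-5) = 5q - 5
  the smuggler's payoff to route A: q·(-3) + (1−q)·0 = -3q
  5q - 5 = -3q  ⇒  8q = 5  ⇒  q = 5/8.
The value is the smuggler's expected payoff against this mix (using route B): (5/8)·0 + (3/8)·(-5) = -15/8.

v = -15/8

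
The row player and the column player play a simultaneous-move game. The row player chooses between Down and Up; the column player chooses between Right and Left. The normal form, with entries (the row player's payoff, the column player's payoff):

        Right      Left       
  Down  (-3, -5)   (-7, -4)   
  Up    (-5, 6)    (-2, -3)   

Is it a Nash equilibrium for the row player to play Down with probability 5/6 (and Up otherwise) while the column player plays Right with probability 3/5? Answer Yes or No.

Given the row player's mix p = 5/6, the column player's payoff from Right is -19/6 but from Left is -23/6. The column player strictly prefers Right, so the column player would not mix.
So the proposed profile is not a Nash equilibrium.

No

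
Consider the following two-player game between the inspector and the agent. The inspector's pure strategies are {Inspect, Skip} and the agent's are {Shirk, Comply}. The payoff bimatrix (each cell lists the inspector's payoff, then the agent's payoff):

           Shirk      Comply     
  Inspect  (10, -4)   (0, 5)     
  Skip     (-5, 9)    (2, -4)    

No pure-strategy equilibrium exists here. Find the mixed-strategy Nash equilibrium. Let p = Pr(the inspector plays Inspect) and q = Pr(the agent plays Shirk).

The agent's indifference between Shirk and Comply determines the inspector's mixing probability p:
  the agent's expected payoff from Shirk: p·(-4) + (1−p)·9 = -13p + 9
  the agent's expected payoff from Comply: p·5 + (1−p)·(-4) = 9p - 4
  -13p + 9 = 9p - 4  ⇒  -22p = -13  ⇒  p = 13/22.
The agent's mix must leave the inspector indifferent between Inspect and Skip.
  the inspector's payoff from Inspect: q·10 + (1−q)·0 = 10q
  the inspector's payoff from Skip: q·(-5) + (1−q)·2 = -7q + 2
  10q = -7q + 2  ⇒  17q = 2  ⇒  q = 2/17.

p = 13/22, q = 2/17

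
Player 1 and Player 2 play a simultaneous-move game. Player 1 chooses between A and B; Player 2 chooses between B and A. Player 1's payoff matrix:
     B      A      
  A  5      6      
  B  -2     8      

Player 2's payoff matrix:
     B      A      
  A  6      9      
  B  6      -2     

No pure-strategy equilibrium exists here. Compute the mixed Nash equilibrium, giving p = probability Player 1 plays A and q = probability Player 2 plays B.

p = 8/11, q = 2/9

Player 1's mix must leave Player 2 indifferent between B and A.
  Player 2's payoff from B: p·6 + (1−p)·6 = 6
  Player 2's payoff from A: p·9 + (1−p)·(-2) = 11p - 2
  6 = 11p - 2  ⇒  -11p = -8  ⇒  p = 8/11.
Player 1's indifference between A and B determines Player 2's mixing probability q:
  Player 1's expected payoff from A: q·5 + (1−q)·6 = -q + 6
  Player 1's expected payoff from B: q·(-2) + (1−q)·8 = -10q + 8
  -q + 6 = -10q + 8  ⇒  9q = 2  ⇒  q = 2/9.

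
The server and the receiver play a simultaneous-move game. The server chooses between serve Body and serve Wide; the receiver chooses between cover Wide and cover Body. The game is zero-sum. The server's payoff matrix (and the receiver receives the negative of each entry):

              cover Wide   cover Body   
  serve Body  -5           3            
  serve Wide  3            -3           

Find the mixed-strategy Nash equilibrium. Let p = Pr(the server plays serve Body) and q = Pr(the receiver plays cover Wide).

p = 3/7, q = 3/7

The server's mix must leave the receiver indifferent between cover Wide and cover Body.
  the receiver's payoff to cover Wide: p·5 + (1−p)·(-3) = 8p - 3
  the receiver's payoff to cover Body: p·(-3) + (1−p)·3 = -6p + 3
  8p - 3 = -6p + 3  ⇒  14p = 6  ⇒  p = 3/7.
The receiver's mix must leave the server indifferent between serve Body and serve Wide.
  the server's payoff to serve Body: q·(-5) + (1−q)·3 = -8q + 3
  the server's payoff to serve Wide: q·3 + (1−q)·(-3) = 6q - 3
  -8q + 3 = 6q - 3  ⇒  -14q = -6  ⇒  q = 3/7.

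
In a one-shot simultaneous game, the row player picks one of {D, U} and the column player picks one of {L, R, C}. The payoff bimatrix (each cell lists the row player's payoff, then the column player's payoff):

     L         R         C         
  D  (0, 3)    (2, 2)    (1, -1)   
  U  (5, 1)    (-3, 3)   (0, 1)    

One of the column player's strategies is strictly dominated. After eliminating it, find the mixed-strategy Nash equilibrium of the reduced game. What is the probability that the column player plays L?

The column player's strategy C is strictly dominated by R: 2 > -1 and 3 > 1. Eliminate C.
The column player's mix must leave the row player indifferent between D and U.
  the row player's payoff to D: q·0 + (1−q)·2 = -2q + 2
  the row player's payoff to U: q·5 + (1−q)·(-3) = 8q - 3
  -2q + 2 = 8q - 3  ⇒  -10q = -5  ⇒  q = 1/2.

q = 1/2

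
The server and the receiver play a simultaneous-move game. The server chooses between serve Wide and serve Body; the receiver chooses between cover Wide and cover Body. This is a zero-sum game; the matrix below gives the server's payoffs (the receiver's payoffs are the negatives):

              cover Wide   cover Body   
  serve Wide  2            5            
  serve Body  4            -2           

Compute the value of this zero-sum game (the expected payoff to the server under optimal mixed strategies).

Set the server's expected payoff from serve Wide equal to that from serve Body:
  the server's expected payoff from serve Wide: q·2 + (1−q)·5 = -3q + 5
  the server's expected payoff from serve Body: q·4 + (1−q)·(-2) = 6q - 2
  -3q + 5 = 6q - 2  ⇒  -9q = -7  ⇒  q = 7/9.
The value is the server's expected payoff against this mix (using serve Wide): (7/9)·2 + (2/9)·5 = 8/3.

v = 8/3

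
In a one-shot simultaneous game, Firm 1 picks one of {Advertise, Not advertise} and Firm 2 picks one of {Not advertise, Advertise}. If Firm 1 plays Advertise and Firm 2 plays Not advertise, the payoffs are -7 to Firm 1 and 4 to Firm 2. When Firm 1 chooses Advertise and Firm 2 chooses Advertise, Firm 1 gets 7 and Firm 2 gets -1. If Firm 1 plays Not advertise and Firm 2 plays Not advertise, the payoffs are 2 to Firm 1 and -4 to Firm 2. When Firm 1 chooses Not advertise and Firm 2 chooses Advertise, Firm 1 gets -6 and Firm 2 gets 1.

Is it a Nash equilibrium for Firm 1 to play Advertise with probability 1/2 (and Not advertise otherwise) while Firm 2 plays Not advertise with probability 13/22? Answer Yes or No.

Yes

Check Firm 2's indifference given Firm 1's mix p = 1/2:
  payoff from Not advertise = 0; payoff from Advertise = 0 — equal.
Check Firm 1's indifference given Firm 2's mix q = 13/22:
  payoff from Advertise = -14/11; payoff from Not advertise = -14/11 — equal.
Both players are indifferent, so neither can profitably deviate.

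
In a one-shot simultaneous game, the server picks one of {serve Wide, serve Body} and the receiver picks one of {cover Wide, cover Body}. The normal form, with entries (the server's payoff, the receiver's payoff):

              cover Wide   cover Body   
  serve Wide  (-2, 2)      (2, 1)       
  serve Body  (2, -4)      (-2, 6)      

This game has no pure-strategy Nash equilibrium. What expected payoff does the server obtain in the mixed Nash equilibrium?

0

The receiver's mix must leave the server indifferent between serve Wide and serve Body.
  the server's payoff from serve Wide: q·(-2) + (1−q)·2 = -4q + 2
  the server's payoff from serve Body: q·2 + (1−q)·(-2) = 4q - 2
  -4q + 2 = 4q - 2  ⇒  -8q = -4  ⇒  q = 1/2.
At equilibrium the server is indifferent across rows, so the server's payoff equals the payoff from serve Wide: (1/2)·(-2) + (1/2)·2 = 0.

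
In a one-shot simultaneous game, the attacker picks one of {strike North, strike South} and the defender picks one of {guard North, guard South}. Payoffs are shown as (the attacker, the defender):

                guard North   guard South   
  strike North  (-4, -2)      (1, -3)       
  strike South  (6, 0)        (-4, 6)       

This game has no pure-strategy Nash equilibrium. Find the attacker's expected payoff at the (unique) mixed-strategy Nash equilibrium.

The attacker's indifference between strike North and strike South determines the defender's mixing probability q:
  the attacker's payoff from strike North: q·(-4) + (1−q)·1 = -5q + 1
  the attacker's payoff from strike South: q·6 + (1−q)·(-4) = 10q - 4
  -5q + 1 = 10q - 4  ⇒  -15q = -5  ⇒  q = 1/3.
At equilibrium the attacker is indifferent across rows, so the attacker's payoff equals the payoff from strike North: (1/3)·(-4) + (2/3)·1 = -2/3.

-2/3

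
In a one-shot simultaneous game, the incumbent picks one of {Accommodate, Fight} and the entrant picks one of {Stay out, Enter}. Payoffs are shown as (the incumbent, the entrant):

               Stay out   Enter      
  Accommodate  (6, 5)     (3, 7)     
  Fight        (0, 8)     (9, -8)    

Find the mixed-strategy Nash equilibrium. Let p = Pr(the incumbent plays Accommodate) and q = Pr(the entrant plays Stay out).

p = 8/9, q = 1/2

For the entrant to be willing to mix, the entrant must be indifferent between Stay out and Enter, which pins down the incumbent's mix.
  the entrant's payoff to Stay out: p·5 + (1−p)·8 = -3p + 8
  the entrant's payoff to Enter: p·7 + (1−p)·(-8) = 15p - 8
  -3p + 8 = 15p - 8  ⇒  -18p = -16  ⇒  p = 8/9.
The incumbent's indifference between Accommodate and Fight determines the entrant's mixing probability q:
  the incumbent's payoff to Accommodate: q·6 + (1−q)·3 = 3q + 3
  the incumbent's payoff to Fight: q·0 + (1−q)·9 = -9q + 9
  3q + 3 = -9q + 9  ⇒  12q = 6  ⇒  q = 1/2.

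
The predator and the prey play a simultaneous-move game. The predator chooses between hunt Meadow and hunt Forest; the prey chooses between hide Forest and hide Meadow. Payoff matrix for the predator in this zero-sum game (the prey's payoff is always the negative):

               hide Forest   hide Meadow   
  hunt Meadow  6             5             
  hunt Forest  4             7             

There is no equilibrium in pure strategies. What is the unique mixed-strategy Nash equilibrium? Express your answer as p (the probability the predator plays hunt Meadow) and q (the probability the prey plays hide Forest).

The prey's indifference between hide Forest and hide Meadow determines the predator's mixing probability p:
  the prey's payoff from hide Forest: p·(-6) + (1−p)·(-4) = -2p - 4
  the prey's payoff from hide Meadow: p·(-5) + (1−p)·(-7) = 2p - 7
  -2p - 4 = 2p - 7  ⇒  -4p = -3  ⇒  p = 3/4.
The prey's mix must leave the predator indifferent between hunt Meadow and hunt Forest.
  the predator's expected payoff from hunt Meadow: q·6 + (1−q)·5 = q + 5
  the predator's expected payoff from hunt Forest: q·4 + (1−q)·7 = -3q + 7
  q + 5 = -3q + 7  ⇒  4q = 2  ⇒  q = 1/2.

p = 3/4, q = 1/2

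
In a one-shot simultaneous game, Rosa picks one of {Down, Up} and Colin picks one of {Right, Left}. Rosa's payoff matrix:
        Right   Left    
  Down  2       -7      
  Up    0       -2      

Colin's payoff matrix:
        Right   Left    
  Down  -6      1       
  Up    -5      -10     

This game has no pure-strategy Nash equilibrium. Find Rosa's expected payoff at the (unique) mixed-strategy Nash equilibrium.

Colin's mix must leave Rosa indifferent between Down and Up.
  Rosa's payoff from Down: q·2 + (1−q)·(-7) = 9q - 7
  Rosa's payoff from Up: q·0 + (1−q)·(-2) = 2q - 2
  9q - 7 = 2q - 2  ⇒  7q = 5  ⇒  q = 5/7.
At equilibrium Rosa is indifferent across rows, so Rosa's payoff equals the payoff from Down: (5/7)·2 + (2/7)·(-7) = -4/7.

-4/7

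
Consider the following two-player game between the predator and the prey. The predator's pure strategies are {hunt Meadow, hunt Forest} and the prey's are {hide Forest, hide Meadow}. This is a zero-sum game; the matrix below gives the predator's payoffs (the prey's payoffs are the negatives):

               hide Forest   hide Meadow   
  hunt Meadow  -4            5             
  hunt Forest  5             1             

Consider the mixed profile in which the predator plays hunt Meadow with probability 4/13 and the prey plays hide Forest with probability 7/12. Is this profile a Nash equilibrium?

No

Given the prey's mix q = 7/12, the predator's payoff from hunt Meadow is -1/4 but from hunt Forest is 10/3. The predator strictly prefers hunt Forest, so the predator would not mix.
So the proposed profile is not a Nash equilibrium.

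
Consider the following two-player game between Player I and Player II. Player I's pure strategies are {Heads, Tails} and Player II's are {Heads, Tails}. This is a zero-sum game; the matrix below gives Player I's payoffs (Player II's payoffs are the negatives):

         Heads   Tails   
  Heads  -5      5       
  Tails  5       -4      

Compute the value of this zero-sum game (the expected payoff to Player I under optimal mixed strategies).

v = 5/19

For Player I to be willing to mix, Player I must be indifferent between Heads and Tails, which pins down Player II's mix.
  Player I's expected payoff from Heads: q·(-5) + (1−q)·5 = -10q + 5
  Player I's expected payoff from Tails: q·5 + (1−q)·(-4) = 9q - 4
  -10q + 5 = 9q - 4  ⇒  -19q = -9  ⇒  q = 9/19.
The value is Player I's expected payoff against this mix (using Heads): (9/19)·(-5) + (10/19)·5 = 5/19.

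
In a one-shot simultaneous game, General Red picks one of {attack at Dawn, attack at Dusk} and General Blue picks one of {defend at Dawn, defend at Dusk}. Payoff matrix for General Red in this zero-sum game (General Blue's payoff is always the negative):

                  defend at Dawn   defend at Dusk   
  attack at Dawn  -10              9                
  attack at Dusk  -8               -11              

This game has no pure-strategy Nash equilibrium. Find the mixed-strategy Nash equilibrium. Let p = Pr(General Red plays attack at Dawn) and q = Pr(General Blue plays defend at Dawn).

In a mixed equilibrium General Blue is indifferent between defend at Dawn and defend at Dusk; this condition fixes p.
  General Blue's payoff to defend at Dawn: p·10 + (1−p)·8 = 2p + 8
  General Blue's payoff to defend at Dusk: p·(-9) + (1−p)·11 = -20p + 11
  2p + 8 = -20p + 11  ⇒  22p = 3  ⇒  p = 3/22.
General Blue's mix must leave General Red indifferent between attack at Dawn and attack at Dusk.
  General Red's payoff from attack at Dawn: q·(-10) + (1−q)·9 = -19q + 9
  General Red's payoff from attack at Dusk: q·(-8) + (1−q)·(-11) = 3q - 11
  -19q + 9 = 3q - 11  ⇒  -22q = -20  ⇒  q = 10/11.

p = 3/22, q = 10/11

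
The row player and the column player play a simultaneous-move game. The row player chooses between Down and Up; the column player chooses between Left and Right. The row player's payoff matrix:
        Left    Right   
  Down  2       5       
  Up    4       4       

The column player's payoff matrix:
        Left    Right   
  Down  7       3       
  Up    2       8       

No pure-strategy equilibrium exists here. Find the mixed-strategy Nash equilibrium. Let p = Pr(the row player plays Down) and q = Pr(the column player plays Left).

The column player's indifference between Left and Right determines the row player's mixing probability p:
  the column player's expected payoff from Left: p·7 + (1−p)·2 = 5p + 2
  the column player's expected payoff from Right: p·3 + (1−p)·8 = -5p + 8
  5p + 2 = -5p + 8  ⇒  10p = 6  ⇒  p = 3/5.
For the row player to be willing to mix, the row player must be indifferent between Down and Up, which pins down the column player's mix.
  the row player's expected payoff from Down: q·2 + (1−q)·5 = -3q + 5
  the row player's expected payoff from Up: q·4 + (1−q)·4 = 4
  -3q + 5 = 4  ⇒  -3q = -1  ⇒  q = 1/3.

p = 3/5, q = 1/3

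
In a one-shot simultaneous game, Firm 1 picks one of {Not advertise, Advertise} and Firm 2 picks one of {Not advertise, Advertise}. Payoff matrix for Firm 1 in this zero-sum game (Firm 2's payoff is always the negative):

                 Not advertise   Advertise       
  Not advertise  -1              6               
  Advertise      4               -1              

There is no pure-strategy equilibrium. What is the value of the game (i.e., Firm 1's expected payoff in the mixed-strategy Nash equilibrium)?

v = 23/12

Set Firm 1's expected payoff from Not advertise equal to that from Advertise:
  Firm 1's payoff to Not advertise: q·(-1) + (1−q)·6 = -7q + 6
  Firm 1's payoff to Advertise: q·4 + (1−q)·(-1) = 5q - 1
  -7q + 6 = 5q - 1  ⇒  -12q = -7  ⇒  q = 7/12.
The value is Firm 1's expected payoff against this mix (using Not advertise): (7/12)·(-1) + (5/12)·6 = 23/12.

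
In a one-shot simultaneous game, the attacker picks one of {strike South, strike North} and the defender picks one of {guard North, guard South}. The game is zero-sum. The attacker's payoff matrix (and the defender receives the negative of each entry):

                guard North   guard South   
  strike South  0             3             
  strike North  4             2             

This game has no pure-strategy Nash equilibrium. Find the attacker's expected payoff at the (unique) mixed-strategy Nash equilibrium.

12/5

The defender's mix must leave the attacker indifferent between strike South and strike North.
  the attacker's expected payoff from strike South: q·0 + (1−q)·3 = -3q + 3
  the attacker's expected payoff from strike North: q·4 + (1−q)·2 = 2q + 2
  -3q + 3 = 2q + 2  ⇒  -5q = -1  ⇒  q = 1/5.
At equilibrium the attacker is indifferent across rows, so the attacker's payoff equals the payoff from strike South: (1/5)·0 + (4/5)·3 = 12/5.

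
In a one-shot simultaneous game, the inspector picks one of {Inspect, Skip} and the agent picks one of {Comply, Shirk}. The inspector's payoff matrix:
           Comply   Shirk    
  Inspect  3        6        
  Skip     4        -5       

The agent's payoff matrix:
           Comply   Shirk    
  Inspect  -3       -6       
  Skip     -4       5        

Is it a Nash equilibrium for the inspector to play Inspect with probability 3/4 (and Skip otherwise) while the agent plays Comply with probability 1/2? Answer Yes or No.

No

Given the agent's mix q = 1/2, the inspector's payoff from Inspect is 9/2 but from Skip is -1/2. The inspector strictly prefers Inspect, so the inspector would not mix.
So the proposed profile is not a Nash equilibrium.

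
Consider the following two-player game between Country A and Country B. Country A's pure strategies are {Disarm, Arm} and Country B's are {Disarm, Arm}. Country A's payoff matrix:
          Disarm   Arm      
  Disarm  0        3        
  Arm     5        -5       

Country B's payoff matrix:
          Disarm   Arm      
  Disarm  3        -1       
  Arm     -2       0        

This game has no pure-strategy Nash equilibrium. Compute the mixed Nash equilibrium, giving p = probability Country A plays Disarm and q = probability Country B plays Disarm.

p = 1/3, q = 8/13

Country A's mix must leave Country B indifferent between Disarm and Arm.
  Country B's payoff to Disarm: p·3 + (1−p)·(-2) = 5p - 2
  Country B's payoff to Arm: p·(-1) + (1−p)·0 = -p
  5p - 2 = -p  ⇒  6p = 2  ⇒  p = 1/3.
Country A's indifference between Disarm and Arm determines Country B's mixing probability q:
  Country A's payoff from Disarm: q·0 + (1−q)·3 = -3q + 3
  Country A's payoff from Arm: q·5 + (1−q)·(-5) = 10q - 5
  -3q + 3 = 10q - 5  ⇒  -13q = -8  ⇒  q = 8/13.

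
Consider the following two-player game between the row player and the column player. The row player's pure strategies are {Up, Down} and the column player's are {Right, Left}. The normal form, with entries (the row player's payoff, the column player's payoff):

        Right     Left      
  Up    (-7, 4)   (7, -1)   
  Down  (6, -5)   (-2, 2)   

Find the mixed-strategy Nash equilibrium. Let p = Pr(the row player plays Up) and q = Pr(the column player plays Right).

p = 7/12, q = 9/22

For the column player to be willing to mix, the column player must be indifferent between Right and Left, which pins down the row player's mix.
  the column player's payoff to Right: p·4 + (1−p)·(-5) = 9p - 5
  the column player's payoff to Left: p·(-1) + (1−p)·2 = -3p + 2
  9p - 5 = -3p + 2  ⇒  12p = 7  ⇒  p = 7/12.
In a mixed equilibrium the row player is indifferent between Up and Down; this condition fixes q.
  the row player's payoff to Up: q·(-7) + (1−q)·7 = -14q + 7
  the row player's payoff to Down: q·6 + (1−q)·(-2) = 8q - 2
  -14q + 7 = 8q - 2  ⇒  -22q = -9  ⇒  q = 9/22.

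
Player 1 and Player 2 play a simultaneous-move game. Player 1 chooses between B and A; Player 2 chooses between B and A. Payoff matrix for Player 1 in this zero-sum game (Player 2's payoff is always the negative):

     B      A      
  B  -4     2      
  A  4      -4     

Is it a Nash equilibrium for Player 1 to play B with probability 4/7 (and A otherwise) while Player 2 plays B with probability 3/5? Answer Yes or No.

Given Player 2's mix q = 3/5, Player 1's payoff from B is -8/5 but from A is 4/5. Player 1 strictly prefers A, so Player 1 would not mix.
So the proposed profile is not a Nash equilibrium.

No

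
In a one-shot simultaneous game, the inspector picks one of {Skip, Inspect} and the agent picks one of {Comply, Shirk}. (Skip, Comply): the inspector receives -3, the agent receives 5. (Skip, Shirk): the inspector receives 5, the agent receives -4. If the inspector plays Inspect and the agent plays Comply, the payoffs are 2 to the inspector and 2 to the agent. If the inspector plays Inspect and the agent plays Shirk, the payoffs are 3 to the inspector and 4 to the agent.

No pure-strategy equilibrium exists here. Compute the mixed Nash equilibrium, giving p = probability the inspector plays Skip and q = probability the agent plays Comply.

p = 2/11, q = 2/7

In a mixed equilibrium the agent is indifferent between Comply and Shirk; this condition fixes p.
  the agent's payoff to Comply: p·5 + (1−p)·2 = 3p + 2
  the agent's payoff to Shirk: p·(-4) + (1−p)·4 = -8p + 4
  3p + 2 = -8p + 4  ⇒  11p = 2  ⇒  p = 2/11.
Set the inspector's expected payoff from Skip equal to that from Inspect:
  the inspector's payoff from Skip: q·(-3) + (1−q)·5 = -8q + 5
  the inspector's payoff from Inspect: q·2 + (1−q)·3 = -q + 3
  -8q + 5 = -q + 3  ⇒  -7q = -2  ⇒  q = 2/7.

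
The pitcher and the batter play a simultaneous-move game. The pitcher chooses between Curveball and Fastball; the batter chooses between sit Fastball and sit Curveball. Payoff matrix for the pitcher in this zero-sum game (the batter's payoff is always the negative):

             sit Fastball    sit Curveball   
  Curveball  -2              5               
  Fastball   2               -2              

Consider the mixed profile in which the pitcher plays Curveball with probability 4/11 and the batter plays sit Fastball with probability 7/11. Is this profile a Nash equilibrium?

Check the batter's indifference given the pitcher's mix p = 4/11:
  payoff from sit Fastball = -6/11; payoff from sit Curveball = -6/11 — equal.
Check the pitcher's indifference given the batter's mix q = 7/11:
  payoff from Curveball = 6/11; payoff from Fastball = 6/11 — equal.
Both players are indifferent, so neither can profitably deviate.

Yes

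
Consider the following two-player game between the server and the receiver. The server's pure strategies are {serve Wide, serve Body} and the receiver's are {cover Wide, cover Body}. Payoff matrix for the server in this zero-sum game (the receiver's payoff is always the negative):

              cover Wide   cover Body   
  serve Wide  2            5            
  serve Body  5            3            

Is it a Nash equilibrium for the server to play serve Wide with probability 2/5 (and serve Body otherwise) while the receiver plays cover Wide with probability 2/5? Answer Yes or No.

Check the receiver's indifference given the server's mix p = 2/5:
  payoff from cover Wide = -19/5; payoff from cover Body = -19/5 — equal.
Check the server's indifference given the receiver's mix q = 2/5:
  payoff from serve Wide = 19/5; payoff from serve Body = 19/5 — equal.
Both players are indifferent, so neither can profitably deviate.

Yes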